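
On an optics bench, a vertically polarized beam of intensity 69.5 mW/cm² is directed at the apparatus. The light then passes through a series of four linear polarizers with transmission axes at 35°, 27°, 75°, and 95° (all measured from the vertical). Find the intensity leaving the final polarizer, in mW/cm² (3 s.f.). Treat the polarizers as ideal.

I ≈ 18.1 mW/cm²

I₁ = 69.5 mW/cm² · cos²(35°) = 46.64 mW/cm².
I₂ = I₁ · cos²(8°) = 46.64 · 0.9806 = 45.73 mW/cm².
I₃ = I₂ · cos²(48°) = 45.73 · 0.4477 = 20.48 mW/cm².
I₄ = I₃ · cos²(20°) = 20.48 · 0.883 = 18.08 mW/cm².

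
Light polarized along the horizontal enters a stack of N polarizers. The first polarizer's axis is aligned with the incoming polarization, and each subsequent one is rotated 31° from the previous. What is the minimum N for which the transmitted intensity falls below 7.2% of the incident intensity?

First polarizer is aligned with the polarization: full transmission.
Each further stage multiplies by cos²(31°) = 0.7347.
After N polarizers: T = 0.7347^(N−1). Require T < 0.072 ⇒ N−1 > ln(0.072)/ln(0.7347) = 8.54, so N−1 ≥ 9 and N = 10.
Check: N=10 gives T = 0.0624 < 0.072; N=9 gives T = 0.08493.

N = 10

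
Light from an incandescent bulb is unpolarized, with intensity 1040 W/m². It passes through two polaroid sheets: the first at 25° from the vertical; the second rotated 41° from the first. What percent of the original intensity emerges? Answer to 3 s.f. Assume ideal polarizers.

≈ 28.5%

Unpolarized light through the first polarizer → I₁ = 1040 W/m²/2 = 520 W/m², polarized at 25°.
I₂ = I₁ · cos²(41°) = 520 · 0.5696 = 296.2 W/m².
That is 28.48% of the incident intensity.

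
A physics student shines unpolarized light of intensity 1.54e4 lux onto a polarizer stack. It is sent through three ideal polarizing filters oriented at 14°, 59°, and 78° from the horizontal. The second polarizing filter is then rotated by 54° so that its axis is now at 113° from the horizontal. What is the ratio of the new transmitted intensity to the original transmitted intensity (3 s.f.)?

I_new/I_old ≈ 0.0367

Before rotation:
Unpolarized light through the first polarizer → I₁ = ½ I₀, now polarized at 14°.
I₂ = I₁ cos²(59° − 14°) = 0.5 I₀ · cos²(45°) = 0.25 I₀.
I₃ = I₂ cos²(78° − 59°) = 0.25 I₀ · cos²(19°) = 0.2235 I₀.
After rotation:
Unpolarized light through the first polarizer → I₁ = ½ I₀, now polarized at 14°.
Angle between axes 1 and 2: 81°. I₂ = 0.5 I₀ · cos²(81°) = 0.01224 I₀.
I₃ = I₂ cos²(78° − 113°) = 0.01224 I₀ · cos²(35°) = 0.00821 I₀.
Ratio = 0.00821 / 0.2235 = 0.03674.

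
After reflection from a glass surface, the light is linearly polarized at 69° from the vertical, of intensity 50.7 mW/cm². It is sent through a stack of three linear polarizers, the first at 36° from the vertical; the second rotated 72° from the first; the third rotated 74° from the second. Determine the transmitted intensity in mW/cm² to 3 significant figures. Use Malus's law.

I ≈ 0.259 mW/cm²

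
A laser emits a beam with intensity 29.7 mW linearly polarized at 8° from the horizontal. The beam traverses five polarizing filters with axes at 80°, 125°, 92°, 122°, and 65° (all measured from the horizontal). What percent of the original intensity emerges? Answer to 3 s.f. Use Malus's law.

≈ 0.747%

By Malus's law, I₁ = 29.7 mW · cos²(72°) = 2.836 mW.
I₂ = I₁ · cos²(45°) = 2.836 · 0.5 = 1.418 mW.
I₃ = I₂ · cos²(33°) = 1.418 · 0.7034 = 0.9974 mW.
I₄ = I₃ · cos²(30°) = 0.9974 · 0.75 = 0.7481 mW.
I₅ = I₄ · cos²(57°) = 0.7481 · 0.2966 = 0.2219 mW.
That is 0.7471% of the incident intensity.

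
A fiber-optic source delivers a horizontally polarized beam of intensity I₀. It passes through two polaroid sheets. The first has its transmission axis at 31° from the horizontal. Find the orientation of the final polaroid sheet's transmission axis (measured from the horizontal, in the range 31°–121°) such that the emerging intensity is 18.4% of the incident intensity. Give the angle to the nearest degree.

By Malus's law, I₁ = I₀ cos²(31° − 0°) = I₀ cos²(31°) = 0.7347 I₀.
Need I₂/I₀ = 0.184, so cos²(θ − 31°) = 0.184 / 0.7347 = 0.2504.
θ − 31° = arccos(√0.2504) = 60.0°, giving θ ≈ 31 + 60.0 = 91.0°.

θ ≈ 91°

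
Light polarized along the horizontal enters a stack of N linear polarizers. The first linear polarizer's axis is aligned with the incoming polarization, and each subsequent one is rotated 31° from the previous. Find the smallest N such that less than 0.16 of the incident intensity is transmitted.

First polarizer is aligned with the polarization: full transmission.
Each further stage multiplies by cos²(31°) = 0.7347.
After N polarizers: T = 0.7347^(N−1). Require T < 0.16 ⇒ N−1 > ln(0.16)/ln(0.7347) = 5.95, so N−1 ≥ 6 and N = 7.
Check: N=7 gives T = 0.1573 < 0.16; N=6 gives T = 0.2141.

N = 7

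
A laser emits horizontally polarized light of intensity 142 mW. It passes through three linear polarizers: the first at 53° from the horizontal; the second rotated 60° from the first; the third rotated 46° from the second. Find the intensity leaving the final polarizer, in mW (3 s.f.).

I₁ = 142 mW · cos²(53°) = 51.43 mW.
I₂ = I₁ · cos²(60°) = 51.43 · 0.25 = 12.86 mW.
I₃ = I₂ · cos²(46°) = 12.86 · 0.4826 = 6.204 mW.

I ≈ 6.20 mW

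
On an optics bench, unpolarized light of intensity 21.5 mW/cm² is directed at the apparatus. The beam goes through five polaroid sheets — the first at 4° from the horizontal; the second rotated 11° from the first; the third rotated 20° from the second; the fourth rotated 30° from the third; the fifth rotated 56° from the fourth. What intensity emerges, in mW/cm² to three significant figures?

I ≈ 2.15 mW/cm²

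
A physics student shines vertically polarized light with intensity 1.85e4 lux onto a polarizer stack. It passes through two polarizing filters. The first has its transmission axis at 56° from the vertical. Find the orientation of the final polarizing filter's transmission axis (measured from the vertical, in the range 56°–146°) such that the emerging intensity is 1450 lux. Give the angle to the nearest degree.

By Malus's law, I₁ = I₀ cos²(56° − 0°) = I₀ cos²(56°) = 0.3127 I₀.
Target fraction: 1450 / 1.85e4 lux = 0.07838 of I₀.
Need I₂/I₀ = 0.07838, so cos²(θ − 56°) = 0.07838 / 0.3127 = 0.2507.
θ − 56° = arccos(√0.2507) = 60.0°, giving θ ≈ 56 + 60.0 = 116.0°.

θ ≈ 116°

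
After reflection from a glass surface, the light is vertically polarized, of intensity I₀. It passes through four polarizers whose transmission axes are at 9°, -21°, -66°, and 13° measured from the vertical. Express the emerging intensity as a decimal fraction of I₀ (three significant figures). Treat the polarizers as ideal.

I₁ = I₀ cos²(9° − 0°) = I₀ cos²(9°) = 0.9755 I₀.
I₂ = I₁ cos²(-21° − 9°) = 0.9755 I₀ · cos²(30°) = 0.7316 I₀.
I₃ = I₂ cos²(-66° + 21°) = 0.7316 I₀ · cos²(45°) = 0.3658 I₀.
I₄ = I₃ cos²(13° + 66°) = 0.3658 I₀ · cos²(79°) = 0.01332 I₀.
Transmitted fraction = 0.01332.

≈ 0.0133 I₀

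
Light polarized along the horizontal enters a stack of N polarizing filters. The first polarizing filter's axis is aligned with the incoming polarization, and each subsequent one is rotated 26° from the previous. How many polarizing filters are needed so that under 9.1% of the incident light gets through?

N = 13

First polarizer is aligned with the polarization: full transmission.
Each further stage multiplies by cos²(26°) = 0.8078.
After N polarizers: T = 0.8078^(N−1). Require T < 0.091 ⇒ N−1 > ln(0.091)/ln(0.8078) = 11.23, so N−1 ≥ 12 and N = 13.
Check: N=13 gives T = 0.07724 < 0.091; N=12 gives T = 0.09561.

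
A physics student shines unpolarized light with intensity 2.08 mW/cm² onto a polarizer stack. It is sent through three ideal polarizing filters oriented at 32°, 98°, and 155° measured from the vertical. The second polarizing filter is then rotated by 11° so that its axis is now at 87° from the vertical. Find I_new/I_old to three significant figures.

I_new/I_old ≈ 0.941

Before rotation:
Unpolarized light through the first polarizer → I₁ = ½ I₀, now polarized at 32°.
I₂ = I₁ cos²(98° − 32°) = 0.5 I₀ · cos²(66°) = 0.08272 I₀.
I₃ = I₂ cos²(155° − 98°) = 0.08272 I₀ · cos²(57°) = 0.02454 I₀.
After rotation:
Unpolarized light through the first polarizer → I₁ = ½ I₀, now polarized at 32°.
I₂ = I₁ cos²(87° − 32°) = 0.5 I₀ · cos²(55°) = 0.1645 I₀.
I₃ = I₂ cos²(155° − 87°) = 0.1645 I₀ · cos²(68°) = 0.02308 I₀.
Ratio = 0.02308 / 0.02454 = 0.9408.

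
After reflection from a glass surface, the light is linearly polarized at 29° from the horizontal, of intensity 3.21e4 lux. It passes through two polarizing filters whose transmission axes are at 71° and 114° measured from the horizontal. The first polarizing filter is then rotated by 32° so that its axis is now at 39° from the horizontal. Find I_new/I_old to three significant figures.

I_new/I_old ≈ 0.220

Before rotation:
I₁ = I₀ cos²(71° − 29°) = I₀ cos²(42°) = 0.5523 I₀.
I₂ = I₁ cos²(114° − 71°) = 0.5523 I₀ · cos²(43°) = 0.2954 I₀.
After rotation:
I₁ = I₀ cos²(39° − 29°) = I₀ cos²(10°) = 0.9698 I₀.
I₂ = I₁ cos²(114° − 39°) = 0.9698 I₀ · cos²(75°) = 0.06497 I₀.
Ratio = 0.06497 / 0.2954 = 0.2199.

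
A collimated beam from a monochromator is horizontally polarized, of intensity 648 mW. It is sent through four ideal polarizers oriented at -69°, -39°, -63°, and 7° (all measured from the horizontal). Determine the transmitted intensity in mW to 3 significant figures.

I ≈ 6.09 mW

By Malus's law, I₁ = 648 mW · cos²(69°) = 83.22 mW.
I₂ = I₁ · cos²(30°) = 83.22 · 0.75 = 62.42 mW.
I₃ = I₂ · cos²(24°) = 62.42 · 0.8346 = 52.09 mW.
I₄ = I₃ · cos²(70°) = 52.09 · 0.117 = 6.093 mW.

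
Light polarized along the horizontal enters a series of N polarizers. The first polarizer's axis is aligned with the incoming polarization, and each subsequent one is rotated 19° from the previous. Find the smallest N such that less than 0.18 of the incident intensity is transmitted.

First polarizer is aligned with the polarization: full transmission.
Each further stage multiplies by cos²(19°) = 0.894.
After N polarizers: T = 0.894^(N−1). Require T < 0.18 ⇒ N−1 > ln(0.18)/ln(0.894) = 15.30, so N−1 ≥ 16 and N = 17.
Check: N=17 gives T = 0.1665 < 0.18; N=16 gives T = 0.1863.

N = 17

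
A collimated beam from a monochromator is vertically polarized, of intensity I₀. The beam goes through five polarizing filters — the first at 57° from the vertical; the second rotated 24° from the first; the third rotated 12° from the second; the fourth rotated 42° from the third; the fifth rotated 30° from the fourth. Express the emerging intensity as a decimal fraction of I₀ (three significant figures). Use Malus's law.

≈ 0.0981 I₀

By Malus's law, I₁ = I₀ cos²(57° − 0°) = I₀ cos²(57°) = 0.2966 I₀.
I₂ = I₁ cos²(24°) = 0.2966 · 0.8346 I₀ = 0.2476 I₀.
I₃ = I₂ cos²(12°) = 0.2476 · 0.9568 I₀ = 0.2369 I₀.
I₄ = I₃ cos²(42°) = 0.2369 · 0.5523 I₀ = 0.1308 I₀.
I₅ = I₄ cos²(30°) = 0.1308 · 0.75 I₀ = 0.09811 I₀.
Transmitted fraction = 0.09811.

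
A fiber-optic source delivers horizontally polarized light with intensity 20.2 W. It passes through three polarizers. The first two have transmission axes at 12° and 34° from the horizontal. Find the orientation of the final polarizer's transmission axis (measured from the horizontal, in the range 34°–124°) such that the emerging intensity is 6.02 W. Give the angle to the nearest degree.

I₁ = I₀ cos²(12° − 0°) = I₀ cos²(12°) = 0.9568 I₀.
I₂ = I₁ cos²(34° − 12°) = 0.9568 I₀ · cos²(22°) = 0.8225 I₀.
Target fraction: 6.02 / 20.2 W = 0.298 of I₀.
Need I₃/I₀ = 0.298, so cos²(θ − 34°) = 0.298 / 0.8225 = 0.3623.
θ − 34° = arccos(√0.3623) = 53.0°, giving θ ≈ 34 + 53.0 = 87.0°.

θ ≈ 87°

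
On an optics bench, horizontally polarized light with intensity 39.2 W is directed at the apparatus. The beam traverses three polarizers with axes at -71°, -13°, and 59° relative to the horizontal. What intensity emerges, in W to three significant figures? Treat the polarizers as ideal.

I₁ = 39.2 W · cos²(71°) = 4.155 W.
I₂ = I₁ · cos²(58°) = 4.155 · 0.2808 = 1.167 W.
I₃ = I₂ · cos²(72°) = 1.167 · 0.09549 = 0.1114 W.

I ≈ 0.111 W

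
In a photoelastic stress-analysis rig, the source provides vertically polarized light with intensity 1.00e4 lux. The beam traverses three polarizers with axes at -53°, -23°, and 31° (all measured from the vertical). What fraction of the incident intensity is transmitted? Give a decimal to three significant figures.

By Malus's law, I₁ = 1.00e4 lux · cos²(53°) = 3622 lux.
I₂ = I₁ · cos²(30°) = 3622 · 0.75 = 2716 lux.
I₃ = I₂ · cos²(54°) = 2716 · 0.3455 = 938.5 lux.
Transmitted fraction = 0.09385.

I/I₀ ≈ 0.0938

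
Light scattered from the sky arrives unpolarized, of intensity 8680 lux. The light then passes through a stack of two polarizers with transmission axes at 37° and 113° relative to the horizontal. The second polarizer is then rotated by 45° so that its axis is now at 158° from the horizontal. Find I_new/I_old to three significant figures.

Before rotation:
Unpolarized light through the first polarizer → I₁ = ½ I₀, now polarized at 37°.
I₂ = I₁ cos²(113° − 37°) = 0.5 I₀ · cos²(76°) = 0.02926 I₀.
After rotation:
Unpolarized light through the first polarizer → I₁ = ½ I₀, now polarized at 37°.
Angle between axes 1 and 2: 59°. I₂ = 0.5 I₀ · cos²(59°) = 0.1326 I₀.
Ratio = 0.1326 / 0.02926 = 4.532.

I_new/I_old ≈ 4.53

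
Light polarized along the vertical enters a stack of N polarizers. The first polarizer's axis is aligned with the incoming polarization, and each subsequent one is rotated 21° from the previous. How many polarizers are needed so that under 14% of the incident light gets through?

N = 16

First polarizer is aligned with the polarization: full transmission.
Each further stage multiplies by cos²(21°) = 0.8716.
After N polarizers: T = 0.8716^(N−1). Require T < 0.14 ⇒ N−1 > ln(0.14)/ln(0.8716) = 14.30, so N−1 ≥ 15 and N = 16.
Check: N=16 gives T = 0.1272 < 0.14; N=15 gives T = 0.146.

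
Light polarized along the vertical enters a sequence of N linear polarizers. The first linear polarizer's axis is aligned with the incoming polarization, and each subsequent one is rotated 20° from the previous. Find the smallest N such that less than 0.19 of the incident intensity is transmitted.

First polarizer is aligned with the polarization: full transmission.
Each further stage multiplies by cos²(20°) = 0.883.
After N polarizers: T = 0.883^(N−1). Require T < 0.19 ⇒ N−1 > ln(0.19)/ln(0.883) = 13.35, so N−1 ≥ 14 and N = 15.
Check: N=15 gives T = 0.1752 < 0.19; N=14 gives T = 0.1984.

N = 15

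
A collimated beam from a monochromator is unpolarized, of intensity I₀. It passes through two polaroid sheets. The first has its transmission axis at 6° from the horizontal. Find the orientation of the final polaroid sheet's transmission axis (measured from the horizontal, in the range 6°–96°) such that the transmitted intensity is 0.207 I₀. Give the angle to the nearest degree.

θ ≈ 56°

Unpolarized light through the first polarizer → I₁ = ½ I₀, now polarized at 6°.
Need I₂/I₀ = 0.207, so cos²(θ − 6°) = 0.207 / 0.5 = 0.414.
θ − 6° = arccos(√0.414) = 50.0°, giving θ ≈ 6 + 50.0 = 56.0°.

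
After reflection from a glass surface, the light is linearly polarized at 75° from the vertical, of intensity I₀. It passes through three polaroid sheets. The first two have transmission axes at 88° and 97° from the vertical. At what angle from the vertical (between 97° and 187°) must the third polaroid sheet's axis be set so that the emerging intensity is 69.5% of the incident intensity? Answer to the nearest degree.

I₁ = I₀ cos²(88° − 75°) = I₀ cos²(13°) = 0.9494 I₀.
I₂ = I₁ cos²(97° − 88°) = 0.9494 I₀ · cos²(9°) = 0.9262 I₀.
Need I₃/I₀ = 0.695, so cos²(θ − 97°) = 0.695 / 0.9262 = 0.7504.
θ − 97° = arccos(√0.7504) = 30.0°, giving θ ≈ 97 + 30.0 = 127.0°.

θ ≈ 127°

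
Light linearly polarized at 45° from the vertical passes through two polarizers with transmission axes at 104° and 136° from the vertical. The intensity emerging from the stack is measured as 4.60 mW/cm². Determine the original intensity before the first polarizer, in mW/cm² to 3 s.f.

I₀ ≈ 24.1 mW/cm²

I₁ = I₀ cos²(104° − 45°) = I₀ cos²(59°) = 0.2653 I₀.
I₂ = I₁ cos²(136° − 104°) = 0.2653 I₀ · cos²(32°) = 0.1908 I₀.
So 4.60 mW/cm² = 0.1908 I₀, giving I₀ = 4.60/0.1908 = 24.11 mW/cm².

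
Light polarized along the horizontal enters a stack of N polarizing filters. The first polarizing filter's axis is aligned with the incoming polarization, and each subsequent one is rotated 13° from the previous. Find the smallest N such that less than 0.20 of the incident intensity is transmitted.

N = 32

First polarizer is aligned with the polarization: full transmission.
Each further stage multiplies by cos²(13°) = 0.9494.
After N polarizers: T = 0.9494^(N−1). Require T < 0.20 ⇒ N−1 > ln(0.20)/ln(0.9494) = 30.99, so N−1 ≥ 31 and N = 32.
Check: N=32 gives T = 0.1999 < 0.20; N=31 gives T = 0.2106.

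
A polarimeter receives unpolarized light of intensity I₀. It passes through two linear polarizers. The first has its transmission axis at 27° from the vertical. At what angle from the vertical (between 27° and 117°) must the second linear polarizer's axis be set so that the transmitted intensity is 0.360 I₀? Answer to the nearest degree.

θ ≈ 59°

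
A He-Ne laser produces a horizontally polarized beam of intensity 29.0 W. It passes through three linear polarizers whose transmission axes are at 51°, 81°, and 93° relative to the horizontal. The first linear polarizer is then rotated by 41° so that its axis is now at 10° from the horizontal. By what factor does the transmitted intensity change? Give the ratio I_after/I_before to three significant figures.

I_new/I_old ≈ 0.346

Before rotation:
I₁ = I₀ cos²(51° − 0°) = I₀ cos²(51°) = 0.396 I₀.
I₂ = I₁ cos²(81° − 51°) = 0.396 I₀ · cos²(30°) = 0.297 I₀.
I₃ = I₂ cos²(93° − 81°) = 0.297 I₀ · cos²(12°) = 0.2842 I₀.
After rotation:
I₁ = I₀ cos²(10° − 0°) = I₀ cos²(10°) = 0.9698 I₀.
I₂ = I₁ cos²(81° − 10°) = 0.9698 I₀ · cos²(71°) = 0.1028 I₀.
I₃ = I₂ cos²(93° − 81°) = 0.1028 I₀ · cos²(12°) = 0.09835 I₀.
Ratio = 0.09835 / 0.2842 = 0.3461.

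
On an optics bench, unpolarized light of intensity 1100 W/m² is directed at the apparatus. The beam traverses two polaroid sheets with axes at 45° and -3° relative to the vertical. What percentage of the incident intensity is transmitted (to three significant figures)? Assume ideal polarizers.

≈ 22.4%

Unpolarized light through the first polarizer → I₁ = 1100 W/m²/2 = 550 W/m², polarized at 45°.
I₂ = I₁ · cos²(48°) = 550 · 0.4477 = 246.3 W/m².
That is 22.39% of the incident intensity.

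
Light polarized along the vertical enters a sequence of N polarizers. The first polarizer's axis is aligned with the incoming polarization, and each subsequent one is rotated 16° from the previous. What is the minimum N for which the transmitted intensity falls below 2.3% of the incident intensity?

First polarizer is aligned with the polarization: full transmission.
Each further stage multiplies by cos²(16°) = 0.924.
After N polarizers: T = 0.924^(N−1). Require T < 0.023 ⇒ N−1 > ln(0.023)/ln(0.924) = 47.74, so N−1 ≥ 48 and N = 49.
Check: N=49 gives T = 0.02253 < 0.023; N=48 gives T = 0.02438.

N = 49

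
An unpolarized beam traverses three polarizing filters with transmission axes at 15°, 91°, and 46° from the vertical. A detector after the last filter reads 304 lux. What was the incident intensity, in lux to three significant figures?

I₀ ≈ 2.08e4 lux

Unpolarized light through the first polarizer → I₁ = ½ I₀, now polarized at 15°.
I₂ = I₁ cos²(91° − 15°) = 0.5 I₀ · cos²(76°) = 0.02926 I₀.
I₃ = I₂ cos²(46° − 91°) = 0.02926 I₀ · cos²(45°) = 0.01463 I₀.
So 304 lux = 0.01463 I₀, giving I₀ = 304/0.01463 = 2.078e+04 lux.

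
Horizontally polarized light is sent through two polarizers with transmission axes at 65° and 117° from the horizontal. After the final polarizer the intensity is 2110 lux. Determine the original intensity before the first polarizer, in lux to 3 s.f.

By Malus's law, I₁ = I₀ cos²(65° − 0°) = I₀ cos²(65°) = 0.1786 I₀.
I₂ = I₁ cos²(117° − 65°) = 0.1786 I₀ · cos²(52°) = 0.0677 I₀.
So 2110 lux = 0.0677 I₀, giving I₀ = 2110/0.0677 = 3.117e+04 lux.

I₀ ≈ 3.12e4 lux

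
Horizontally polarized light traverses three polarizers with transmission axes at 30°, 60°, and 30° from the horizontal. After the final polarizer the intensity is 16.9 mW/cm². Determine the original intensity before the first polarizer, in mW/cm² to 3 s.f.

I₀ ≈ 40.1 mW/cm²

I₁ = I₀ cos²(30° − 0°) = I₀ cos²(30°) = 0.75 I₀.
I₂ = I₁ cos²(60° − 30°) = 0.75 I₀ · cos²(30°) = 0.5625 I₀.
I₃ = I₂ cos²(30° − 60°) = 0.5625 I₀ · cos²(30°) = 0.4219 I₀.
So 16.9 mW/cm² = 0.4219 I₀, giving I₀ = 16.9/0.4219 = 40.06 mW/cm².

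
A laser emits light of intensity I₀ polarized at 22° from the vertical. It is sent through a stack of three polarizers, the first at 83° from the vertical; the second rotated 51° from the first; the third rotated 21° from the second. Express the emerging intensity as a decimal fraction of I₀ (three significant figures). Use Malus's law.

≈ 0.0811 I₀

By Malus's law, I₁ = I₀ cos²(83° − 22°) = I₀ cos²(61°) = 0.235 I₀.
I₂ = I₁ cos²(51°) = 0.235 · 0.396 I₀ = 0.09309 I₀.
I₃ = I₂ cos²(21°) = 0.09309 · 0.8716 I₀ = 0.08113 I₀.
Transmitted fraction = 0.08113.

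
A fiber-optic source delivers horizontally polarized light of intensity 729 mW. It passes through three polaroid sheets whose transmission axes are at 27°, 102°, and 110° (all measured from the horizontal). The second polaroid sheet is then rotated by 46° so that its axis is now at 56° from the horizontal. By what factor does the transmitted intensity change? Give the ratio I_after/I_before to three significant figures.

I_new/I_old ≈ 4.02

Before rotation:
By Malus's law, I₁ = I₀ cos²(27° − 0°) = I₀ cos²(27°) = 0.7939 I₀.
I₂ = I₁ cos²(102° − 27°) = 0.7939 I₀ · cos²(75°) = 0.05318 I₀.
I₃ = I₂ cos²(110° − 102°) = 0.05318 I₀ · cos²(8°) = 0.05215 I₀.
After rotation:
I₁ = I₀ cos²(27° − 0°) = I₀ cos²(27°) = 0.7939 I₀.
I₂ = I₁ cos²(56° − 27°) = 0.7939 I₀ · cos²(29°) = 0.6073 I₀.
I₃ = I₂ cos²(110° − 56°) = 0.6073 I₀ · cos²(54°) = 0.2098 I₀.
Ratio = 0.2098 / 0.05215 = 4.023.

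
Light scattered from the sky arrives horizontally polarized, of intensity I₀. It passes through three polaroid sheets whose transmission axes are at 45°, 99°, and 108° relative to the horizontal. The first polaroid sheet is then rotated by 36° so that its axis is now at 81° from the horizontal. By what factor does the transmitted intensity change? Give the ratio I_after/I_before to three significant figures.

Before rotation:
By Malus's law, I₁ = I₀ cos²(45° − 0°) = I₀ cos²(45°) = 0.5 I₀.
I₂ = I₁ cos²(99° − 45°) = 0.5 I₀ · cos²(54°) = 0.1727 I₀.
I₃ = I₂ cos²(108° − 99°) = 0.1727 I₀ · cos²(9°) = 0.1685 I₀.
After rotation:
I₁ = I₀ cos²(81° − 0°) = I₀ cos²(81°) = 0.02447 I₀.
I₂ = I₁ cos²(99° − 81°) = 0.02447 I₀ · cos²(18°) = 0.02213 I₀.
I₃ = I₂ cos²(108° − 99°) = 0.02213 I₀ · cos²(9°) = 0.02159 I₀.
Ratio = 0.02159 / 0.1685 = 0.1281.

I_new/I_old ≈ 0.128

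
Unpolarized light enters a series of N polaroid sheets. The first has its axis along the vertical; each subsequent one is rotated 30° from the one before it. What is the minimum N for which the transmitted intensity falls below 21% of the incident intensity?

N = 5

First polarizer halves the unpolarized light: factor 1/2.
Each further stage multiplies by cos²(30°) = 0.75.
After N polarizers: T = 0.5·0.75^(N−1). Require T < 0.21 ⇒ N−1 > ln(0.21/0.5)/ln(0.75) = 3.02, so N−1 ≥ 4 and N = 5.
Check: N=5 gives T = 0.1582 < 0.21; N=4 gives T = 0.2109.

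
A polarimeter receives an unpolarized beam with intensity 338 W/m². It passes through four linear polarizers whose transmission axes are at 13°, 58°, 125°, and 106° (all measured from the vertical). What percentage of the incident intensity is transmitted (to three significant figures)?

≈ 3.41%

Unpolarized light through the first polarizer → I₁ = 338 W/m²/2 = 169 W/m², polarized at 13°.
I₂ = I₁ · cos²(45°) = 169 · 0.5 = 84.5 W/m².
I₃ = I₂ · cos²(67°) = 84.5 · 0.1527 = 12.9 W/m².
I₄ = I₃ · cos²(19°) = 12.9 · 0.894 = 11.53 W/m².
That is 3.412% of the incident intensity.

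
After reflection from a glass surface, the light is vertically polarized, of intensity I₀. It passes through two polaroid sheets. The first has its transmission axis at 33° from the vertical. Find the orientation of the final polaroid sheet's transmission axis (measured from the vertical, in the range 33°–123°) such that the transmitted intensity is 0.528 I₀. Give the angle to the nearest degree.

θ ≈ 63°

I₁ = I₀ cos²(33° − 0°) = I₀ cos²(33°) = 0.7034 I₀.
Need I₂/I₀ = 0.528, so cos²(θ − 33°) = 0.528 / 0.7034 = 0.7507.
θ − 33° = arccos(√0.7507) = 30.0°, giving θ ≈ 33 + 30.0 = 63.0°.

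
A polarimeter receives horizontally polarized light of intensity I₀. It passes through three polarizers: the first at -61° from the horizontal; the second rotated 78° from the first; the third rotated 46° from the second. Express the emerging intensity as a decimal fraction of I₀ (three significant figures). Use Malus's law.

≈ 0.00490 I₀

By Malus's law, I₁ = I₀ cos²(-61° − 0°) = I₀ cos²(61°) = 0.235 I₀.
I₂ = I₁ cos²(78°) = 0.235 · 0.04323 I₀ = 0.01016 I₀.
I₃ = I₂ cos²(46°) = 0.01016 · 0.4826 I₀ = 0.004903 I₀.
Transmitted fraction = 0.004903.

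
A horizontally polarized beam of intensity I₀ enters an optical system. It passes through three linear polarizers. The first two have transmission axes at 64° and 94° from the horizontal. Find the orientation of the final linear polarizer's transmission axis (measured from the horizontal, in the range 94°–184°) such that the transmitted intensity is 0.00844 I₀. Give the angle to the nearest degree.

θ ≈ 170°

By Malus's law, I₁ = I₀ cos²(64° − 0°) = I₀ cos²(64°) = 0.1922 I₀.
I₂ = I₁ cos²(94° − 64°) = 0.1922 I₀ · cos²(30°) = 0.1441 I₀.
Need I₃/I₀ = 0.00844, so cos²(θ − 94°) = 0.00844 / 0.1441 = 0.05856.
θ − 94° = arccos(√0.05856) = 76.0°, giving θ ≈ 94 + 76.0 = 170.0°.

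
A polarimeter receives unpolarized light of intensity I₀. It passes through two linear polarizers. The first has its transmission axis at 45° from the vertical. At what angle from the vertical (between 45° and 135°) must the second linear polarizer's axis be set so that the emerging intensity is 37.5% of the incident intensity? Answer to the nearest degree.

Unpolarized light through the first polarizer → I₁ = ½ I₀, now polarized at 45°.
Need I₂/I₀ = 0.375, so cos²(θ − 45°) = 0.375 / 0.5 = 0.75.
θ − 45° = arccos(√0.75) = 30.0°, giving θ ≈ 45 + 30.0 = 75.0°.

θ ≈ 75°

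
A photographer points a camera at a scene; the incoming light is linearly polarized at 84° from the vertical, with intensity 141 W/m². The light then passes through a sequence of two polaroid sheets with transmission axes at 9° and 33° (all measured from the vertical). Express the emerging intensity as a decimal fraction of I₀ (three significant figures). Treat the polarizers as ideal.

I₁ = 141 W/m² · cos²(75°) = 9.445 W/m².
I₂ = I₁ · cos²(24°) = 9.445 · 0.8346 = 7.883 W/m².
Transmitted fraction = 0.05591.

I/I₀ ≈ 0.0559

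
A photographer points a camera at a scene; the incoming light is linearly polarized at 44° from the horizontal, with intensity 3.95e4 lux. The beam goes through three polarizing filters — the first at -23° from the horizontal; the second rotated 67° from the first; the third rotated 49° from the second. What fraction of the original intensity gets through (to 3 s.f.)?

I/I₀ ≈ 0.0100

I₁ = 3.95e4 lux · cos²(67°) = 6030 lux.
I₂ = I₁ · cos²(67°) = 6030 · 0.1527 = 920.7 lux.
I₃ = I₂ · cos²(49°) = 920.7 · 0.4304 = 396.3 lux.
Transmitted fraction = 0.01003.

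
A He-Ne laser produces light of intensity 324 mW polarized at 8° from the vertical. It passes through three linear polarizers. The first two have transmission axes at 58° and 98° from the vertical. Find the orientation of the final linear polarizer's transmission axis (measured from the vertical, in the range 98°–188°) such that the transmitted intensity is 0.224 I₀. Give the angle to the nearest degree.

θ ≈ 114°

I₁ = I₀ cos²(58° − 8°) = I₀ cos²(50°) = 0.4132 I₀.
I₂ = I₁ cos²(98° − 58°) = 0.4132 I₀ · cos²(40°) = 0.2425 I₀.
Need I₃/I₀ = 0.224, so cos²(θ − 98°) = 0.224 / 0.2425 = 0.9239.
θ − 98° = arccos(√0.9239) = 16.0°, giving θ ≈ 98 + 16.0 = 114.0°.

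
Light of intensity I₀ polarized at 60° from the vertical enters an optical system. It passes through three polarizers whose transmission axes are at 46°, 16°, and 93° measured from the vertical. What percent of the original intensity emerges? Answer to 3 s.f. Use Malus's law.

By Malus's law, I₁ = I₀ cos²(46° − 60°) = I₀ cos²(14°) = 0.9415 I₀.
I₂ = I₁ cos²(16° − 46°) = 0.9415 I₀ · cos²(30°) = 0.7061 I₀.
I₃ = I₂ cos²(93° − 16°) = 0.7061 I₀ · cos²(77°) = 0.03573 I₀.
That is 3.573% of the incident intensity.

≈ 3.57%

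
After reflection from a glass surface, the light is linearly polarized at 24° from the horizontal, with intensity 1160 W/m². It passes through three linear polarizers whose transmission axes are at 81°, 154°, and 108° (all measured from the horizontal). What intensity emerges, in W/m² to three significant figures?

I₁ = 1160 W/m² · cos²(57°) = 344.1 W/m².
I₂ = I₁ · cos²(73°) = 344.1 · 0.08548 = 29.41 W/m².
I₃ = I₂ · cos²(46°) = 29.41 · 0.4826 = 14.19 W/m².

I ≈ 14.2 W/m²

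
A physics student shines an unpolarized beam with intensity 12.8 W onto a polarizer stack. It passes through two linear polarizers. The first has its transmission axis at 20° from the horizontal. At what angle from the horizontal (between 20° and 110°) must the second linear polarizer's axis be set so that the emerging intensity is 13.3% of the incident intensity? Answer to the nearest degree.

θ ≈ 79°

Unpolarized light through the first polarizer → I₁ = ½ I₀, now polarized at 20°.
Need I₂/I₀ = 0.133, so cos²(θ − 20°) = 0.133 / 0.5 = 0.266.
θ − 20° = arccos(√0.266) = 59.0°, giving θ ≈ 20 + 59.0 = 79.0°.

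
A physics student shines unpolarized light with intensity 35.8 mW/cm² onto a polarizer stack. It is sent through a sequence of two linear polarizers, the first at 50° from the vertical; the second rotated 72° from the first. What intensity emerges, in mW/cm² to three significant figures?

Unpolarized light through the first polarizer → I₁ = 35.8 mW/cm²/2 = 17.9 mW/cm², polarized at 50°.
I₂ = I₁ · cos²(72°) = 17.9 · 0.09549 = 1.709 mW/cm².

I ≈ 1.71 mW/cm²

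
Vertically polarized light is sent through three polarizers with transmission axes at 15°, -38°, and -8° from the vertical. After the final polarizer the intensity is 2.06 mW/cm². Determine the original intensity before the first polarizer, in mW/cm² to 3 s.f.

I₁ = I₀ cos²(15° − 0°) = I₀ cos²(15°) = 0.933 I₀.
I₂ = I₁ cos²(-38° − 15°) = 0.933 I₀ · cos²(53°) = 0.3379 I₀.
I₃ = I₂ cos²(-8° + 38°) = 0.3379 I₀ · cos²(30°) = 0.2534 I₀.
So 2.06 mW/cm² = 0.2534 I₀, giving I₀ = 2.06/0.2534 = 8.128 mW/cm².

I₀ ≈ 8.13 mW/cm²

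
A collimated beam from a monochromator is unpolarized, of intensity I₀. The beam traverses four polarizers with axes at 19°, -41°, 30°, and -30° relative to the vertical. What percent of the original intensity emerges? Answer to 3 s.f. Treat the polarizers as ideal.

Unpolarized light through the first polarizer → I₁ = ½ I₀, now polarized at 19°.
I₂ = I₁ cos²(-41° − 19°) = 0.5 I₀ · cos²(60°) = 0.125 I₀.
I₃ = I₂ cos²(30° + 41°) = 0.125 I₀ · cos²(71°) = 0.01325 I₀.
I₄ = I₃ cos²(-30° − 30°) = 0.01325 I₀ · cos²(60°) = 0.003312 I₀.
That is 0.3312% of the incident intensity.

≈ 0.331%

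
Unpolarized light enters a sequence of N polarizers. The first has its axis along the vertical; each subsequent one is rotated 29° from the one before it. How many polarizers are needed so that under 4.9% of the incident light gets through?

N = 10

First polarizer halves the unpolarized light: factor 1/2.
Each further stage multiplies by cos²(29°) = 0.765.
After N polarizers: T = 0.5·0.765^(N−1). Require T < 0.049 ⇒ N−1 > ln(0.049/0.5)/ln(0.765) = 8.67, so N−1 ≥ 9 and N = 10.
Check: N=10 gives T = 0.04485 < 0.049; N=9 gives T = 0.05862.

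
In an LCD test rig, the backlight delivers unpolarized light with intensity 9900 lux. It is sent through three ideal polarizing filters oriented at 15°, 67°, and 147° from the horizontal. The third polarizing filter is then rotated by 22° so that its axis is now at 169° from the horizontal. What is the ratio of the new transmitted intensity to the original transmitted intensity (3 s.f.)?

I_new/I_old ≈ 1.43

Before rotation:
Unpolarized light through the first polarizer → I₁ = ½ I₀, now polarized at 15°.
I₂ = I₁ cos²(67° − 15°) = 0.5 I₀ · cos²(52°) = 0.1895 I₀.
I₃ = I₂ cos²(147° − 67°) = 0.1895 I₀ · cos²(80°) = 0.005715 I₀.
After rotation:
Unpolarized light through the first polarizer → I₁ = ½ I₀, now polarized at 15°.
I₂ = I₁ cos²(67° − 15°) = 0.5 I₀ · cos²(52°) = 0.1895 I₀.
Angle between axes 2 and 3: 78°. I₃ = 0.1895 I₀ · cos²(78°) = 0.008192 I₀.
Ratio = 0.008192 / 0.005715 = 1.434.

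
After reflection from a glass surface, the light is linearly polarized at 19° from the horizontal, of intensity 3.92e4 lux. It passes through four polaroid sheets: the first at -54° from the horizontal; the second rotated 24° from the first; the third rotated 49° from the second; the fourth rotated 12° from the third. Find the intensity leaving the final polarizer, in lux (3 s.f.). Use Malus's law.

I ≈ 1150 lux

By Malus's law, I₁ = 3.92e4 lux · cos²(73°) = 3351 lux.
I₂ = I₁ · cos²(24°) = 3351 · 0.8346 = 2797 lux.
I₃ = I₂ · cos²(49°) = 2797 · 0.4304 = 1204 lux.
I₄ = I₃ · cos²(12°) = 1204 · 0.9568 = 1152 lux.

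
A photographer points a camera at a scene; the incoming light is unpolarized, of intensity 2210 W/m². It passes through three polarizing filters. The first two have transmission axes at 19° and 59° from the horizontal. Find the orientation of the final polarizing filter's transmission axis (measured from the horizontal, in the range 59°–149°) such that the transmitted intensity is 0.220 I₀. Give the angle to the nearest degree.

θ ≈ 89°

Unpolarized light through the first polarizer → I₁ = ½ I₀, now polarized at 19°.
I₂ = I₁ cos²(59° − 19°) = 0.5 I₀ · cos²(40°) = 0.2934 I₀.
Need I₃/I₀ = 0.22, so cos²(θ − 59°) = 0.22 / 0.2934 = 0.7498.
θ − 59° = arccos(√0.7498) = 30.0°, giving θ ≈ 59 + 30.0 = 89.0°.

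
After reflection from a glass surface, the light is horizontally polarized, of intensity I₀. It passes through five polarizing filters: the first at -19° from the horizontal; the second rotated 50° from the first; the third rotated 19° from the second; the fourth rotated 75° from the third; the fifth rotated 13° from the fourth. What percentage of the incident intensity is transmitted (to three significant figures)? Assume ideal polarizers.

≈ 2.10%

By Malus's law, I₁ = I₀ cos²(-19° − 0°) = I₀ cos²(19°) = 0.894 I₀.
I₂ = I₁ cos²(50°) = 0.894 · 0.4132 I₀ = 0.3694 I₀.
I₃ = I₂ cos²(19°) = 0.3694 · 0.894 I₀ = 0.3302 I₀.
I₄ = I₃ cos²(75°) = 0.3302 · 0.06699 I₀ = 0.02212 I₀.
I₅ = I₄ cos²(13°) = 0.02212 · 0.9494 I₀ = 0.021 I₀.
That is 2.1% of the incident intensity.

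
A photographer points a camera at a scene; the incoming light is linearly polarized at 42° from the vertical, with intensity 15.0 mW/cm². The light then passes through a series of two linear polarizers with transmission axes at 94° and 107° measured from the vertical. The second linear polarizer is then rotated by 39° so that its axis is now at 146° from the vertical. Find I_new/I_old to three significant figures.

Before rotation:
I₁ = I₀ cos²(94° − 42°) = I₀ cos²(52°) = 0.379 I₀.
I₂ = I₁ cos²(107° − 94°) = 0.379 I₀ · cos²(13°) = 0.3599 I₀.
After rotation:
I₁ = I₀ cos²(94° − 42°) = I₀ cos²(52°) = 0.379 I₀.
I₂ = I₁ cos²(146° − 94°) = 0.379 I₀ · cos²(52°) = 0.1437 I₀.
Ratio = 0.1437 / 0.3599 = 0.3992.

I_new/I_old ≈ 0.399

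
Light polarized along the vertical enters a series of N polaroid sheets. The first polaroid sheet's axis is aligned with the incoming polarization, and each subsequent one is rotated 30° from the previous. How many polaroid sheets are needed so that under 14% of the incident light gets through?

First polarizer is aligned with the polarization: full transmission.
Each further stage multiplies by cos²(30°) = 0.75.
After N polarizers: T = 0.75^(N−1). Require T < 0.14 ⇒ N−1 > ln(0.14)/ln(0.75) = 6.83, so N−1 ≥ 7 and N = 8.
Check: N=8 gives T = 0.1335 < 0.14; N=7 gives T = 0.178.

N = 8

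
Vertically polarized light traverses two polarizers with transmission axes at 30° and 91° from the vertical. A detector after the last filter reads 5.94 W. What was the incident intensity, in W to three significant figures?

By Malus's law, I₁ = I₀ cos²(30° − 0°) = I₀ cos²(30°) = 0.75 I₀.
I₂ = I₁ cos²(91° − 30°) = 0.75 I₀ · cos²(61°) = 0.1763 I₀.
So 5.94 W = 0.1763 I₀, giving I₀ = 5.94/0.1763 = 33.7 W.

I₀ ≈ 33.7 W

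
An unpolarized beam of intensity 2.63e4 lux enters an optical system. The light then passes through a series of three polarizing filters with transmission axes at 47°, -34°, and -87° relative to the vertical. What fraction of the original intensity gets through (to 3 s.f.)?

Unpolarized light through the first polarizer → I₁ = 2.63e4 lux/2 = 1.315e+04 lux, polarized at 47°.
I₂ = I₁ · cos²(81°) = 1.315e+04 · 0.02447 = 321.8 lux.
I₃ = I₂ · cos²(53°) = 321.8 · 0.3622 = 116.6 lux.
Transmitted fraction = 0.004432.

I/I₀ ≈ 0.00443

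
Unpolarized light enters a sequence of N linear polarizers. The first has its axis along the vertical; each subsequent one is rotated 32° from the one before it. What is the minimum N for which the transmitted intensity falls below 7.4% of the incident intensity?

N = 7

First polarizer halves the unpolarized light: factor 1/2.
Each further stage multiplies by cos²(32°) = 0.7192.
After N polarizers: T = 0.5·0.7192^(N−1). Require T < 0.074 ⇒ N−1 > ln(0.074/0.5)/ln(0.7192) = 5.80, so N−1 ≥ 6 and N = 7.
Check: N=7 gives T = 0.06919 < 0.074; N=6 gives T = 0.0962.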